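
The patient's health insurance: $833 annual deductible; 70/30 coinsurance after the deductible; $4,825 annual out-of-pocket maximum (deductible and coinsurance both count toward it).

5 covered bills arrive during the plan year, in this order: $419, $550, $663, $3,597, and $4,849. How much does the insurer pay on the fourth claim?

$2,517.90

Bill 1, $419: entire amount goes to the deductible. Patient owes $419 (running OOP $419). Plan pays $419 − $419 = $0.
Bill 2, $550: $414 finishes the deductible; $136 goes to coinsurance; 30% of $136 = $40.80. Cost to patient: $454.80. OOP to date $873.80. Insurer: $550 − $454.80 = $95.20.
Bill 3, $663: deductible met; 30% of $663 = $198.90. Patient pays $198.90; OOP now $1,072.70. Insurer: $663 − $198.90 = $464.10.
Bill 4, $3,597: 30% coinsurance on $3,597 = $1,079.10. Patient pays $1,079.10; OOP now $2,151.80. Plan pays $3,597 − $1,079.10 = $2,517.90.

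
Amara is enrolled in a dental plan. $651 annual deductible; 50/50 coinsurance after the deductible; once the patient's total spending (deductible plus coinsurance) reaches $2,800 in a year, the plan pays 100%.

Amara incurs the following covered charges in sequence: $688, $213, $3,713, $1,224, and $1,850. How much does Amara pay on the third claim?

$1,856.50

Claim 1 — $688: $651 finishes the deductible; $37 goes to coinsurance; 50% of $37 = $18.50. Patient owes $669.50 (running OOP $669.50).
Claim 2 — $213: deductible already satisfied, so patient's share is 50% × $213 = $106.50. Patient pays $106.50; OOP now $776.
Claim 3 — $3,713: 50% coinsurance on $3,713 = $1,856.50. Patient owes $1,856.50 (running OOP $2,632.50).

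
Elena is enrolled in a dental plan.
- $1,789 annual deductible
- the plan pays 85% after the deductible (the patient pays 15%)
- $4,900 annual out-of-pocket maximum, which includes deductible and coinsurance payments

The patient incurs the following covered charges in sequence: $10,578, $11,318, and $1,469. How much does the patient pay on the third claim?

$94.95

#1 ($10,578): deductible takes $1,789, $8,789 remains; 15% of $8,789 = $1,318.35. Patient pays $3,107.35; OOP now $3,107.35.
#2 ($11,318): 15% coinsurance on $11,318 = $1,697.70. Patient owes $1,697.70 (running OOP $4,805.05).
#3 ($1,469): 15% coinsurance on $1,469 = $220.35. Adding that to $4,805.05 gives $5,025.40, past the $4,900 cap; patient pays only $4,900 − $4,805.05 = $94.95.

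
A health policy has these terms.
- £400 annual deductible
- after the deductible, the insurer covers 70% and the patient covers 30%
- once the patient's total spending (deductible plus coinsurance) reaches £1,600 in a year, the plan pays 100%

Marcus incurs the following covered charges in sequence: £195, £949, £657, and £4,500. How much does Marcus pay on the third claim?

Claim 1 (£195): all of it applies to the deductible. Patient pays £195; OOP now £195.
Claim 2 (£949): £205 finishes the deductible; £744 goes to coinsurance; 30% of £744 = £223.20. Patient pays £428.20; OOP now £623.20.
Claim 3 (£657): deductible already satisfied, so patient's share is 30% × £657 = £197.10. Patient owes £197.10 (running OOP £820.30).

£197.10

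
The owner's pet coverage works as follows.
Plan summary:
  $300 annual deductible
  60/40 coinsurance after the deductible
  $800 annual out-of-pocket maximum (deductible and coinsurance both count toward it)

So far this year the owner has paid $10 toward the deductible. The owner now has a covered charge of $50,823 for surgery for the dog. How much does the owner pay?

Deductible still to meet: $300 − $10 = $290.
That leaves $50,823 − $290 = $50,533 for coinsurance.
Owner's 40% share of $50,533 is $20,213.20.
That puts the owner's cost at $290 + $20,213.20 = $20,503.20 before any cap.
Year-to-date out-of-pocket would reach $10 + $20,503.20 = $20,513.20, above the $800 maximum, so the owner pays only $800 − $10 = $790.

$790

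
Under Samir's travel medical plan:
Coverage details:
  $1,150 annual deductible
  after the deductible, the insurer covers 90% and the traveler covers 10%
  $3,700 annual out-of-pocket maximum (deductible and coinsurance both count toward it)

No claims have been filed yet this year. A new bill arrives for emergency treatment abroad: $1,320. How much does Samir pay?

$1,167

Deductible not yet touched, so the first $1,150 of the bill goes to the deductible.
After the $1,150 deductible portion, $1,320 − $1,150 = $170 is subject to coinsurance.
Coinsurance: $170 × 10% = $17.
That puts the traveler's cost at $1,150 + $17 = $1,167 before any cap.
Cumulative spending $0 + $1,167 = $1,167 stays under the $3,700 maximum.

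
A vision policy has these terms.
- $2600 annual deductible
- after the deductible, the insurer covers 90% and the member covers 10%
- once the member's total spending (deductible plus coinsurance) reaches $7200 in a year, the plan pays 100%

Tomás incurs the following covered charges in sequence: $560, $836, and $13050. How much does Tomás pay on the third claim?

$2388.60

Claim 1 ($560): entire amount goes to the deductible. Member pays $560; OOP now $560.
Claim 2 ($836): fully absorbed by the deductible. Member owes $836 (running OOP $1396).
Claim 3 ($13050): $1204 finishes the deductible; $11846 goes to coinsurance; coinsurance $11846 × 10% = $1184.60. Member owes $2388.60 (running OOP $3784.60).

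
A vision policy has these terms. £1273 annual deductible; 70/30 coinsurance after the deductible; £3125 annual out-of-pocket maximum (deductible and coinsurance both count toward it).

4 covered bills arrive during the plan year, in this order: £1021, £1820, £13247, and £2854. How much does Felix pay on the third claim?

Claim 1 — £1021: all of it applies to the deductible. Cost to member: £1021. OOP to date £1021.
Claim 2 — £1820: £252 finishes the deductible; £1568 goes to coinsurance; 30% of £1568 = £470.40. Cost to member: £722.40. OOP to date £1743.40.
Claim 3 — £13247: deductible already satisfied, so member's share is 30% × £13247 = £3974.10. That would push OOP to £5717.50, over the £3125 cap, so member pays £3125 − £1743.40 = £1381.60.

£1381.60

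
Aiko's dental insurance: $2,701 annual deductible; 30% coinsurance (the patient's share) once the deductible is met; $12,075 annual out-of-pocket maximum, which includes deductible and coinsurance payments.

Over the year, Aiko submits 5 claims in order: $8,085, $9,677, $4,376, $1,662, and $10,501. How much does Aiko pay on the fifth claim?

$3,044.30

Claim 1 — $8,085: $2,701 finishes the deductible; $5,384 goes to coinsurance; coinsurance $5,384 × 30% = $1,615.20. Cost to patient: $4,316.20. OOP to date $4,316.20.
Claim 2 — $9,677: deductible met; 30% of $9,677 = $2,903.10. Cost to patient: $2,903.10. OOP to date $7,219.30.
Claim 3 — $4,376: deductible already satisfied, so patient's share is 30% × $4,376 = $1,312.80. Cost to patient: $1,312.80. OOP to date $8,532.10.
Claim 4 — $1,662: 30% coinsurance on $1,662 = $498.60. Cost to patient: $498.60. OOP to date $9,030.70.
Claim 5 — $10,501: deductible already satisfied, so patient's share is 30% × $10,501 = $3,150.30. That would push OOP to $12,181, over the $12,075 cap, so patient pays $12,075 − $9,030.70 = $3,044.30.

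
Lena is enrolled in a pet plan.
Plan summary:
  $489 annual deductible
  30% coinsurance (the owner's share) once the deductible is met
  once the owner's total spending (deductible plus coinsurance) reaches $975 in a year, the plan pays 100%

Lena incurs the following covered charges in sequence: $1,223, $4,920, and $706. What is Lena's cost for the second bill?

$265.80

Claim 1 — $1,223: $489 to deductible, leaving $734; owner's 30% is $220.20. Cost to owner: $709.20. OOP to date $709.20.
Claim 2 — $4,920: 30% coinsurance on $4,920 = $1,476. Adding that to $709.20 gives $2,185.20, past the $975 cap; owner pays only $975 − $709.20 = $265.80.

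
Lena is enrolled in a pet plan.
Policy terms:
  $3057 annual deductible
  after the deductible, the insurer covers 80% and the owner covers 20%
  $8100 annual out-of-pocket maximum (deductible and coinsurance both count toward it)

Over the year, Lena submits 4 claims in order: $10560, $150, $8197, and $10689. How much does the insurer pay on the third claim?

Claim 1 ($10560): $3057 to deductible, leaving $7503; 20% of $7503 = $1500.60. Owner owes $4557.60 (running OOP $4557.60). Plan pays $10560 − $4557.60 = $6002.40.
Claim 2 ($150): deductible met; 20% of $150 = $30. Owner pays $30; OOP now $4587.60. Insurer: $150 − $30 = $120.
Claim 3 ($8197): 20% coinsurance on $8197 = $1639.40. Owner owes $1639.40 (running OOP $6227). Insurer: $8197 − $1639.40 = $6557.60.

$6557.60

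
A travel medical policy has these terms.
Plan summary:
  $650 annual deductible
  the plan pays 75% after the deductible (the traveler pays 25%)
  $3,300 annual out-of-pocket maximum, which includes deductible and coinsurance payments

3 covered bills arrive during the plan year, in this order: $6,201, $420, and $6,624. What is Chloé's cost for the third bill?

$1,157.25

#1 ($6,201): $650 finishes the deductible; $5,551 goes to coinsurance; coinsurance $5,551 × 25% = $1,387.75. Cost to traveler: $2,037.75. OOP to date $2,037.75.
#2 ($420): 25% coinsurance on $420 = $105. Traveler pays $105; OOP now $2,142.75.
#3 ($6,624): 25% coinsurance on $6,624 = $1,656. That would push OOP to $3,798.75, over the $3,300 cap, so traveler pays $3,300 − $2,142.75 = $1,157.25.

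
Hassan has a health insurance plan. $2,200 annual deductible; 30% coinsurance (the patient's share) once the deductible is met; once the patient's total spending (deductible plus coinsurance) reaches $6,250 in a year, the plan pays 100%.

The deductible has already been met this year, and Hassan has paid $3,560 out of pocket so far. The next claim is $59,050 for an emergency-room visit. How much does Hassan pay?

$2,690

The deductible is already satisfied, so the full bill goes to coinsurance.
Coinsurance: $59,050 × 30% = $17,715.
Adding $17,715 to the $3,560 already spent would give $21,275, which exceeds the $6,250 cap; the patient pays just $6,250 − $3,560 = $2,690.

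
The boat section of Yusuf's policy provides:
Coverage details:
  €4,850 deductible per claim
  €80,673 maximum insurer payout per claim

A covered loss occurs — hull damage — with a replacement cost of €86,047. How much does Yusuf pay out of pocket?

€5,374

Subtract the deductible: €86,047 − €4,850 = €81,197.
Since €81,197 > €80,673, the payout is capped at €80,673.
Out of pocket: €86,047 − €80,673 = €5,374.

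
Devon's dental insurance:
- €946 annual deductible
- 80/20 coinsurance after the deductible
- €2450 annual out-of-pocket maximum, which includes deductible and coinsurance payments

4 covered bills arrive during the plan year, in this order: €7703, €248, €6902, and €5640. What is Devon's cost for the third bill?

Claim 1 — €7703: €946 to deductible, leaving €6757; 20% of €6757 = €1351.40. Cost to patient: €2297.40. OOP to date €2297.40.
Claim 2 — €248: 20% coinsurance on €248 = €49.60. Cost to patient: €49.60. OOP to date €2347.
Claim 3 — €6902: deductible already satisfied, so patient's share is 20% × €6902 = €1380.40. Adding that to €2347 gives €3727.40, past the €2450 cap; patient pays only €2450 − €2347 = €103.

€103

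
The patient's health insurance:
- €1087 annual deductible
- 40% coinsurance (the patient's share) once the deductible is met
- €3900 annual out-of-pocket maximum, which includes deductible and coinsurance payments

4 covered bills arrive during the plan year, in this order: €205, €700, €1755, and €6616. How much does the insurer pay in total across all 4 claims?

#1 (€205): entire amount goes to the deductible. Patient pays €205; OOP now €205. Insurer: €205 − €205 = €0.
#2 (€700): all of it applies to the deductible. Cost to patient: €700. OOP to date €905. Insurer: €700 − €700 = €0.
#3 (€1755): €182 to deductible, leaving €1573; 40% of €1573 = €629.20. Cost to patient: €811.20. OOP to date €1716.20. Insurer: €1755 − €811.20 = €943.80.
#4 (€6616): 40% coinsurance on €6616 = €2646.40. Adding that to €1716.20 gives €4362.60, past the €3900 cap; patient pays only €3900 − €1716.20 = €2183.80. Plan pays €6616 − €2183.80 = €4432.20.
Insurer total: €0 + €0 + €943.80 + €4432.20 = €5376.

€5376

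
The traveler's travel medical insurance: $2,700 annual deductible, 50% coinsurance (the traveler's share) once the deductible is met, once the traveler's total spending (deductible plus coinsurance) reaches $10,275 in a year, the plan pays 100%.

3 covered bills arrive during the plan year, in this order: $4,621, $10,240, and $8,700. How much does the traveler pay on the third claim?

$1,494.50

Bill 1, $4,621: deductible takes $2,700, $1,921 remains; 50% of $1,921 = $960.50. Traveler pays $3,660.50; OOP now $3,660.50.
Bill 2, $10,240: deductible already satisfied, so traveler's share is 50% × $10,240 = $5,120. Traveler owes $5,120 (running OOP $8,780.50).
Bill 3, $8,700: 50% coinsurance on $8,700 = $4,350. That would push OOP to $13,130.50, over the $10,275 cap, so traveler pays $10,275 − $8,780.50 = $1,494.50.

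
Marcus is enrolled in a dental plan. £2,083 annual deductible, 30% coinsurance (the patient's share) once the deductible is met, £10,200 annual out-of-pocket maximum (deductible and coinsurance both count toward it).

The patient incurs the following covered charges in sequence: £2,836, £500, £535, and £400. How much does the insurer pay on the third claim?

£374.50

Bill 1, £2,836: £2,083 finishes the deductible; £753 goes to coinsurance; coinsurance £753 × 30% = £225.90. Cost to patient: £2,308.90. OOP to date £2,308.90. Plan pays £2,836 − £2,308.90 = £527.10.
Bill 2, £500: 30% coinsurance on £500 = £150. Patient pays £150; OOP now £2,458.90. Insurer: £500 − £150 = £350.
Bill 3, £535: deductible met; 30% of £535 = £160.50. Patient pays £160.50; OOP now £2,619.40. Plan pays £535 − £160.50 = £374.50.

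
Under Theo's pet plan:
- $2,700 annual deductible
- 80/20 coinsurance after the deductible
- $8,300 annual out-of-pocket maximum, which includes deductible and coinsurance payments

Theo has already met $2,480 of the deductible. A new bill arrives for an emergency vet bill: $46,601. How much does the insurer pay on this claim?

$40,781

Remaining deductible: $2,700 − $2,480 = $220.
After the $220 deductible portion, $46,601 − $220 = $46,381 is subject to coinsurance.
Owner's 20% share of $46,381 is $9,276.20.
Owner responsibility before any cap: $220 + $9,276.20 = $9,496.20.
Adding $9,496.20 to the $2,480 already spent would give $11,976.20, which exceeds the $8,300 cap; the owner pays just $8,300 − $2,480 = $5,820.
The plan picks up $46,601 − $5,820 = $40,781.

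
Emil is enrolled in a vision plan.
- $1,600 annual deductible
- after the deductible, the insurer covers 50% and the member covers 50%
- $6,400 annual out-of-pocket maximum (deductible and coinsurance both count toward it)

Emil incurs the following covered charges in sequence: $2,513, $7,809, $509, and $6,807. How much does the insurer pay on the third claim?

Bill 1, $2,513: $1,600 finishes the deductible; $913 goes to coinsurance; member's 50% is $456.50. Member pays $2,056.50; OOP now $2,056.50. Insurer: $2,513 − $2,056.50 = $456.50.
Bill 2, $7,809: deductible already satisfied, so member's share is 50% × $7,809 = $3,904.50. Member pays $3,904.50; OOP now $5,961. Plan pays $7,809 − $3,904.50 = $3,904.50.
Bill 3, $509: deductible already satisfied, so member's share is 50% × $509 = $254.50. Member pays $254.50; OOP now $6,215.50. Plan pays $509 − $254.50 = $254.50.

$254.50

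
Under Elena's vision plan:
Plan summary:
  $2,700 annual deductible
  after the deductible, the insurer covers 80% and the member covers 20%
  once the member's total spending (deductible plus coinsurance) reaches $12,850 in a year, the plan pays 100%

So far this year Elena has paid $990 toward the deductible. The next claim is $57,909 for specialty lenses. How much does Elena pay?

$11,860

$990 of the $2,700 deductible is already met, leaving $1,710.
After the $1,710 deductible portion, $57,909 − $1,710 = $56,199 is subject to coinsurance.
Coinsurance: $56,199 × 20% = $11,239.80.
That puts the member's cost at $1,710 + $11,239.80 = $12,949.80 before any cap.
That would bring total out-of-pocket to $13,939.80, past the $12,850 cap. The member is capped at $12,850 − $990 = $11,860 on this claim.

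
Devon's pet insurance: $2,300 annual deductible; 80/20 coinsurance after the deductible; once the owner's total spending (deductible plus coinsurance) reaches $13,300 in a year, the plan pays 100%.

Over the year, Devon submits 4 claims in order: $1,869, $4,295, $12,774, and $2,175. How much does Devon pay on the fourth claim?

Claim 1 — $1,869: fully absorbed by the deductible. Cost to owner: $1,869. OOP to date $1,869.
Claim 2 — $4,295: $431 to deductible, leaving $3,864; owner's 20% is $772.80. Owner pays $1,203.80; OOP now $3,072.80.
Claim 3 — $12,774: deductible met; 20% of $12,774 = $2,554.80. Owner pays $2,554.80; OOP now $5,627.60.
Claim 4 — $2,175: 20% coinsurance on $2,175 = $435. Owner owes $435 (running OOP $6,062.60).

$435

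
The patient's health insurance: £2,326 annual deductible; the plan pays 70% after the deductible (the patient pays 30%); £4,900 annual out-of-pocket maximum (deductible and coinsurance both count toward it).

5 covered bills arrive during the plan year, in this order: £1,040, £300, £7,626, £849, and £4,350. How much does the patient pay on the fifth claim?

Claim 1 (£1,040): fully absorbed by the deductible. Patient owes £1,040 (running OOP £1,040).
Claim 2 (£300): entire amount goes to the deductible. Patient pays £300; OOP now £1,340.
Claim 3 (£7,626): £986 to deductible, leaving £6,640; 30% of £6,640 = £1,992. Cost to patient: £2,978. OOP to date £4,318.
Claim 4 (£849): 30% coinsurance on £849 = £254.70. Cost to patient: £254.70. OOP to date £4,572.70.
Claim 5 (£4,350): deductible already satisfied, so patient's share is 30% × £4,350 = £1,305. That would push OOP to £5,877.70, over the £4,900 cap, so patient pays £4,900 − £4,572.70 = £327.30.

£327.30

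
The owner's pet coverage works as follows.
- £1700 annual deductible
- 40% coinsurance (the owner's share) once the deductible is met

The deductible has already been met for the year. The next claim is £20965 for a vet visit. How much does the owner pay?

£8386

The deductible is already satisfied, so the full bill goes to coinsurance.
40% of £20965 = £8386 falls to the owner.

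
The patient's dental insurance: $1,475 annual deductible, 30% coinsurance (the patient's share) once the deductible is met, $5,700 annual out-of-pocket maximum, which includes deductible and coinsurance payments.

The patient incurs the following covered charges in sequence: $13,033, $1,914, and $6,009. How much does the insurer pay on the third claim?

Claim 1 — $13,033: deductible takes $1,475, $11,558 remains; 30% of $11,558 = $3,467.40. Patient owes $4,942.40 (running OOP $4,942.40). Insurer: $13,033 − $4,942.40 = $8,090.60.
Claim 2 — $1,914: deductible met; 30% of $1,914 = $574.20. Patient owes $574.20 (running OOP $5,516.60). Plan pays $1,914 − $574.20 = $1,339.80.
Claim 3 — $6,009: 30% coinsurance on $6,009 = $1,802.70. Adding that to $5,516.60 gives $7,319.30, past the $5,700 cap; patient pays only $5,700 − $5,516.60 = $183.40. Insurer: $6,009 − $183.40 = $5,825.60.

$5,825.60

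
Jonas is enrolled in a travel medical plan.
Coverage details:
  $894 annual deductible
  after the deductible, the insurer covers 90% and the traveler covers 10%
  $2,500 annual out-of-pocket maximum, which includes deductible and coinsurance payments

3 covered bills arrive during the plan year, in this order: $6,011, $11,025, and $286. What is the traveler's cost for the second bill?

#1 ($6,011): $894 finishes the deductible; $5,117 goes to coinsurance; 10% of $5,117 = $511.70. Cost to traveler: $1,405.70. OOP to date $1,405.70.
#2 ($11,025): 10% coinsurance on $11,025 = $1,102.50. Adding that to $1,405.70 gives $2,508.20, past the $2,500 cap; traveler pays only $2,500 − $1,405.70 = $1,094.30.

$1,094.30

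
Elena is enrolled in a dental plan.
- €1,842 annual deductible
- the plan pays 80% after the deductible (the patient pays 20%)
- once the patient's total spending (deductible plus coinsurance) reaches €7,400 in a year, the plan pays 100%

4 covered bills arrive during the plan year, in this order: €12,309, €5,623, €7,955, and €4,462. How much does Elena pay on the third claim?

€1,591

Claim 1 (€12,309): €1,842 finishes the deductible; €10,467 goes to coinsurance; coinsurance €10,467 × 20% = €2,093.40. Patient pays €3,935.40; OOP now €3,935.40.
Claim 2 (€5,623): 20% coinsurance on €5,623 = €1,124.60. Patient pays €1,124.60; OOP now €5,060.
Claim 3 (€7,955): 20% coinsurance on €7,955 = €1,591. Patient pays €1,591; OOP now €6,651.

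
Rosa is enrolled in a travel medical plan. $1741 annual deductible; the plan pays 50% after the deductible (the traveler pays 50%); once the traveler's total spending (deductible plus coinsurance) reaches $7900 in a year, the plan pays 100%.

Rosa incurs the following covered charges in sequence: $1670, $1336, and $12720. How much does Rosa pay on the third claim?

Claim 1 ($1670): fully absorbed by the deductible. Cost to traveler: $1670. OOP to date $1670.
Claim 2 ($1336): deductible takes $71, $1265 remains; coinsurance $1265 × 50% = $632.50. Traveler pays $703.50; OOP now $2373.50.
Claim 3 ($12720): deductible already satisfied, so traveler's share is 50% × $12720 = $6360. That would push OOP to $8733.50, over the $7900 cap, so traveler pays $7900 − $2373.50 = $5526.50.

$5526.50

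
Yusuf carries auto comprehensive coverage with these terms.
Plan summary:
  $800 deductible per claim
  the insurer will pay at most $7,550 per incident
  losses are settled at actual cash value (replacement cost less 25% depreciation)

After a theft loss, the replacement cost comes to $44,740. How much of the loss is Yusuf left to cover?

Depreciate 25%: the covered value is $44,740 × 0.75 = $33,555.
After the deductible, $33,555 − $800 = $32,755 remains.
$32,755 exceeds the $7,550 limit, so the insurer pays the limit: $7,550.
The policyholder bears the rest of the original loss: $44,740 − $7,550 = $37,190.

$37,190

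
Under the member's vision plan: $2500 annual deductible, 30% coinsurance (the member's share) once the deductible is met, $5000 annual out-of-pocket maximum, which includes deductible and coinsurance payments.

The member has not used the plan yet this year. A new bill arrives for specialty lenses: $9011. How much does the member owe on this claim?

$4453.30

Nothing has been paid toward the $2500 deductible, so the first $2500 of this charge is applied there.
After the $2500 deductible portion, $9011 − $2500 = $6511 is subject to coinsurance.
Member's 30% share of $6511 is $1953.30.
That puts the member's cost at $2500 + $1953.30 = $4453.30 before any cap.
Cumulative spending $0 + $4453.30 = $4453.30 stays under the $5000 maximum.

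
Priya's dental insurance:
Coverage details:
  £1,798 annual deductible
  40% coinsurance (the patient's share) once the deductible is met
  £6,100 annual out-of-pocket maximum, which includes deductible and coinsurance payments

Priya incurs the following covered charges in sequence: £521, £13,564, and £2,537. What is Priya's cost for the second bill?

£5,579

Claim 1 (£521): fully absorbed by the deductible. Cost to patient: £521. OOP to date £521.
Claim 2 (£13,564): deductible takes £1,277, £12,287 remains; coinsurance £12,287 × 40% = £4,914.80. Claim cost before the cap: £1,277 + £4,914.80 = £6,191.80. That would push OOP to £6,712.80, over the £6,100 cap, so patient pays £6,100 − £521 = £5,579.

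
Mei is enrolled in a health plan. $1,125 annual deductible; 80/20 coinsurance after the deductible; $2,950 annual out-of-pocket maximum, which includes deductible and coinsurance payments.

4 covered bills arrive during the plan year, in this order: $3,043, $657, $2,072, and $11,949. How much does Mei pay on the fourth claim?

$895.60

Claim 1 — $3,043: $1,125 to deductible, leaving $1,918; coinsurance $1,918 × 20% = $383.60. Patient pays $1,508.60; OOP now $1,508.60.
Claim 2 — $657: 20% coinsurance on $657 = $131.40. Patient pays $131.40; OOP now $1,640.
Claim 3 — $2,072: 20% coinsurance on $2,072 = $414.40. Patient pays $414.40; OOP now $2,054.40.
Claim 4 — $11,949: deductible met; 20% of $11,949 = $2,389.80. That would push OOP to $4,444.20, over the $2,950 cap, so patient pays $2,950 − $2,054.40 = $895.60.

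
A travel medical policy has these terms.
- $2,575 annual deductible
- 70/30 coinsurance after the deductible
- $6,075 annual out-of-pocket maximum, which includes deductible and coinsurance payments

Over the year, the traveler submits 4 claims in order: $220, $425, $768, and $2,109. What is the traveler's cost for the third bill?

#1 ($220): entire amount goes to the deductible. Traveler owes $220 (running OOP $220).
#2 ($425): all of it applies to the deductible. Traveler pays $425; OOP now $645.
#3 ($768): all of it applies to the deductible. Traveler pays $768; OOP now $1,413.

$768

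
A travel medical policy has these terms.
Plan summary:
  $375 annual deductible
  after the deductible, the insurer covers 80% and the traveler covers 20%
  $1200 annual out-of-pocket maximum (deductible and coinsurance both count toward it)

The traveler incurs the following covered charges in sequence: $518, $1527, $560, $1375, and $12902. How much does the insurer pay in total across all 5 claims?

#1 ($518): deductible takes $375, $143 remains; coinsurance $143 × 20% = $28.60. Traveler owes $403.60 (running OOP $403.60). Plan pays $518 − $403.60 = $114.40.
#2 ($1527): deductible already satisfied, so traveler's share is 20% × $1527 = $305.40. Traveler pays $305.40; OOP now $709. Insurer: $1527 − $305.40 = $1221.60.
#3 ($560): deductible already satisfied, so traveler's share is 20% × $560 = $112. Traveler pays $112; OOP now $821. Insurer: $560 − $112 = $448.
#4 ($1375): deductible met; 20% of $1375 = $275. Cost to traveler: $275. OOP to date $1096. Insurer: $1375 − $275 = $1100.
#5 ($12902): deductible met; 20% of $12902 = $2580.40. OOP would hit $3676.40 > $1200, so the cap limits the traveler to $1200 − $1096 = $104. Plan pays $12902 − $104 = $12798.
Insurer total = bills − traveler's total = $16882 − $1200 = $15682.

$15682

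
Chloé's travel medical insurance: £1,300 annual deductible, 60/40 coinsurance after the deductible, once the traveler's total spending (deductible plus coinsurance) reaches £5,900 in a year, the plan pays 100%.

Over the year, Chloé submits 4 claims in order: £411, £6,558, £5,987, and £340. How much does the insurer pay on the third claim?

£3,654.60

#1 (£411): fully absorbed by the deductible. Traveler pays £411; OOP now £411. Insurer: £411 − £411 = £0.
#2 (£6,558): deductible takes £889, £5,669 remains; traveler's 40% is £2,267.60. Traveler pays £3,156.60; OOP now £3,567.60. Plan pays £6,558 − £3,156.60 = £3,401.40.
#3 (£5,987): deductible already satisfied, so traveler's share is 40% × £5,987 = £2,394.80. Adding that to £3,567.60 gives £5,962.40, past the £5,900 cap; traveler pays only £5,900 − £3,567.60 = £2,332.40. Plan pays £5,987 − £2,332.40 = £3,654.60.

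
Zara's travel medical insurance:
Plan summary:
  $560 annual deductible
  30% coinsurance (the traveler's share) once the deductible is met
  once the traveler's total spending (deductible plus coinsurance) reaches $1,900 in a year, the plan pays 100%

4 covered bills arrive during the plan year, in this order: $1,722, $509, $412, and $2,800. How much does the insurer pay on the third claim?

$288.40

#1 ($1,722): $560 finishes the deductible; $1,162 goes to coinsurance; 30% of $1,162 = $348.60. Traveler pays $908.60; OOP now $908.60. Plan pays $1,722 − $908.60 = $813.40.
#2 ($509): 30% coinsurance on $509 = $152.70. Traveler owes $152.70 (running OOP $1,061.30). Plan pays $509 − $152.70 = $356.30.
#3 ($412): deductible met; 30% of $412 = $123.60. Cost to traveler: $123.60. OOP to date $1,184.90. Plan pays $412 − $123.60 = $288.40.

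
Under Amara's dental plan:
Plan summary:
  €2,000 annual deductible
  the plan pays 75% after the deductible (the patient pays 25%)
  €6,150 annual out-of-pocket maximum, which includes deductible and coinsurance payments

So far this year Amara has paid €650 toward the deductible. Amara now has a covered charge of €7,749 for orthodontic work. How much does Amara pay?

€2,949.75

€650 of the €2,000 deductible is already met, leaving €1,350.
The remaining €6,399 (= €7,749 − €1,350) moves to coinsurance.
25% of €6,399 = €1,599.75 falls to the patient.
Patient responsibility before any cap: €1,350 + €1,599.75 = €2,949.75.
Cumulative spending €650 + €2,949.75 = €3,599.75 stays under the €6,150 maximum.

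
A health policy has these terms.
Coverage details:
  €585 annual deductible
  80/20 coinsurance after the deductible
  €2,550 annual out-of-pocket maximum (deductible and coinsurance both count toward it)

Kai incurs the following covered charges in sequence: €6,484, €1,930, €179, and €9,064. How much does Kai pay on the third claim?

Bill 1, €6,484: deductible takes €585, €5,899 remains; patient's 20% is €1,179.80. Patient pays €1,764.80; OOP now €1,764.80.
Bill 2, €1,930: 20% coinsurance on €1,930 = €386. Patient pays €386; OOP now €2,150.80.
Bill 3, €179: deductible met; 20% of €179 = €35.80. Patient owes €35.80 (running OOP €2,186.60).

€35.80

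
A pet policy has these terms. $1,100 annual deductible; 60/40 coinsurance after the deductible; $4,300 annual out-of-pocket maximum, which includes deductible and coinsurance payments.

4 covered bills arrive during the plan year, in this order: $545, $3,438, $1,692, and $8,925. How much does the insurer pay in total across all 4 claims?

$10,300

#1 ($545): all of it applies to the deductible. Cost to owner: $545. OOP to date $545. Insurer: $545 − $545 = $0.
#2 ($3,438): deductible takes $555, $2,883 remains; 40% of $2,883 = $1,153.20. Owner pays $1,708.20; OOP now $2,253.20. Insurer: $3,438 − $1,708.20 = $1,729.80.
#3 ($1,692): deductible met; 40% of $1,692 = $676.80. Owner pays $676.80; OOP now $2,930. Plan pays $1,692 − $676.80 = $1,015.20.
#4 ($8,925): deductible met; 40% of $8,925 = $3,570. That would push OOP to $6,500, over the $4,300 cap, so owner pays $4,300 − $2,930 = $1,370. Insurer: $8,925 − $1,370 = $7,555.
Insurer total = bills − owner's total = $14,600 − $4,300 = $10,300.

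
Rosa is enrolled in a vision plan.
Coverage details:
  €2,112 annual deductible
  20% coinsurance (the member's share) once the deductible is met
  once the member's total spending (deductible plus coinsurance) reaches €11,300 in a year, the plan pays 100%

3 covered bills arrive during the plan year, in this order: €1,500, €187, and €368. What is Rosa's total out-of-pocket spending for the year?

#1 (€1,500): all of it applies to the deductible. Cost to member: €1,500. OOP to date €1,500.
#2 (€187): entire amount goes to the deductible. Member pays €187; OOP now €1,687.
#3 (€368): fully absorbed by the deductible. Member owes €368 (running OOP €2,055).
Summing the member's payments: €1,500 + €187 + €368 = €2,055.

€2,055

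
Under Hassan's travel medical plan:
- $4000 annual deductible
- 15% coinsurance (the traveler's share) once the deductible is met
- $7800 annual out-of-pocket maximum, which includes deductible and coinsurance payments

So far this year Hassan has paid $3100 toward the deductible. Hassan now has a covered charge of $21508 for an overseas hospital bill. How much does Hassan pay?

Remaining deductible: $4000 − $3100 = $900.
After the $900 deductible portion, $21508 − $900 = $20608 is subject to coinsurance.
15% of $20608 = $3091.20 falls to the traveler.
That puts the traveler's cost at $900 + $3091.20 = $3991.20 before any cap.
Year-to-date out-of-pocket becomes $3100 + $3991.20 = $7091.20, still under the $7800 maximum, so no cap applies.

$3991.20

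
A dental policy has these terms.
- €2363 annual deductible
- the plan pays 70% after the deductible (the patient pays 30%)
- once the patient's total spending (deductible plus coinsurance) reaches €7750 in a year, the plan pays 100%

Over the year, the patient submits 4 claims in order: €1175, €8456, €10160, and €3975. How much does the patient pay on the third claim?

€3048

Claim 1 — €1175: all of it applies to the deductible. Patient owes €1175 (running OOP €1175).
Claim 2 — €8456: €1188 finishes the deductible; €7268 goes to coinsurance; patient's 30% is €2180.40. Cost to patient: €3368.40. OOP to date €4543.40.
Claim 3 — €10160: deductible already satisfied, so patient's share is 30% × €10160 = €3048. Cost to patient: €3048. OOP to date €7591.40.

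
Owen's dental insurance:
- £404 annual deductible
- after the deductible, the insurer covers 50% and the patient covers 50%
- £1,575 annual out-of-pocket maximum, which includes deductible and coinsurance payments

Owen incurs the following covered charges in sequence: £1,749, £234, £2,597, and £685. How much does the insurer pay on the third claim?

£2,215.50

Claim 1 — £1,749: £404 to deductible, leaving £1,345; coinsurance £1,345 × 50% = £672.50. Cost to patient: £1,076.50. OOP to date £1,076.50. Insurer: £1,749 − £1,076.50 = £672.50.
Claim 2 — £234: deductible met; 50% of £234 = £117. Patient owes £117 (running OOP £1,193.50). Plan pays £234 − £117 = £117.
Claim 3 — £2,597: deductible already satisfied, so patient's share is 50% × £2,597 = £1,298.50. That would push OOP to £2,492, over the £1,575 cap, so patient pays £1,575 − £1,193.50 = £381.50. Insurer: £2,597 − £381.50 = £2,215.50.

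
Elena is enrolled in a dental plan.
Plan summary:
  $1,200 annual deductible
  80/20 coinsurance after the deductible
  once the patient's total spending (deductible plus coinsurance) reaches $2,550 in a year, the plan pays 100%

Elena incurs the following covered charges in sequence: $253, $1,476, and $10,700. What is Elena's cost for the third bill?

$1,244.20

Claim 1 ($253): all of it applies to the deductible. Patient pays $253; OOP now $253.
Claim 2 ($1,476): $947 to deductible, leaving $529; 20% of $529 = $105.80. Cost to patient: $1,052.80. OOP to date $1,305.80.
Claim 3 ($10,700): 20% coinsurance on $10,700 = $2,140. Adding that to $1,305.80 gives $3,445.80, past the $2,550 cap; patient pays only $2,550 − $1,305.80 = $1,244.20.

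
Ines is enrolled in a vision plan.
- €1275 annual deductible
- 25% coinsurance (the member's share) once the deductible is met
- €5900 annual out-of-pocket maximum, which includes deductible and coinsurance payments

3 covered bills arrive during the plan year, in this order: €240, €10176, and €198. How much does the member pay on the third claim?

€49.50

Bill 1, €240: fully absorbed by the deductible. Cost to member: €240. OOP to date €240.
Bill 2, €10176: €1035 finishes the deductible; €9141 goes to coinsurance; coinsurance €9141 × 25% = €2285.25. Member pays €3320.25; OOP now €3560.25.
Bill 3, €198: deductible met; 25% of €198 = €49.50. Cost to member: €49.50. OOP to date €3609.75.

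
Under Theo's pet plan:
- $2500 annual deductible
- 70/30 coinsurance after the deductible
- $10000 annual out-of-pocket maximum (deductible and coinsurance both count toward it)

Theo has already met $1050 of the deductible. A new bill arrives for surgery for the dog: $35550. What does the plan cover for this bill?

Remaining deductible: $2500 − $1050 = $1450.
That leaves $35550 − $1450 = $34100 for coinsurance.
Owner's 30% share of $34100 is $10230.
Owner responsibility before any cap: $1450 + $10230 = $11680.
Adding $11680 to the $1050 already spent would give $12730, which exceeds the $10000 cap; the owner pays just $10000 − $1050 = $8950.
The insurer covers the remainder: $35550 − $8950 = $26600.

$26600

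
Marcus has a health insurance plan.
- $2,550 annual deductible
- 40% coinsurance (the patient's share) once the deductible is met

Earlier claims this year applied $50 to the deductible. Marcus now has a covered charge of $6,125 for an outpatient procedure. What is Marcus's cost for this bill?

$3,950

Remaining deductible: $2,550 − $50 = $2,500.
The remaining $3,625 (= $6,125 − $2,500) moves to coinsurance.
40% of $3,625 = $1,450 falls to the patient.
Patient responsibility: $2,500 + $1,450 = $3,950.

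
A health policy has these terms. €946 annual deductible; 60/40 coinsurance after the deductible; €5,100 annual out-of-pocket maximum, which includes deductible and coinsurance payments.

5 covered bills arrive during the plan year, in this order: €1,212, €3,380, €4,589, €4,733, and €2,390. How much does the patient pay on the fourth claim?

Bill 1, €1,212: €946 finishes the deductible; €266 goes to coinsurance; coinsurance €266 × 40% = €106.40. Patient pays €1,052.40; OOP now €1,052.40.
Bill 2, €3,380: 40% coinsurance on €3,380 = €1,352. Patient owes €1,352 (running OOP €2,404.40).
Bill 3, €4,589: deductible met; 40% of €4,589 = €1,835.60. Patient owes €1,835.60 (running OOP €4,240).
Bill 4, €4,733: deductible met; 40% of €4,733 = €1,893.20. That would push OOP to €6,133.20, over the €5,100 cap, so patient pays €5,100 − €4,240 = €860.

€860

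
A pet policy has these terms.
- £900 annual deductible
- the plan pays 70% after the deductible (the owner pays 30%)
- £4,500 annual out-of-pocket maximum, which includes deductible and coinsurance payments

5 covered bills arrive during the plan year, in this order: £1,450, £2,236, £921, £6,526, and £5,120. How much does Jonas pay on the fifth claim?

£530.10

Claim 1 (£1,450): £900 finishes the deductible; £550 goes to coinsurance; coinsurance £550 × 30% = £165. Cost to owner: £1,065. OOP to date £1,065.
Claim 2 (£2,236): deductible met; 30% of £2,236 = £670.80. Cost to owner: £670.80. OOP to date £1,735.80.
Claim 3 (£921): deductible met; 30% of £921 = £276.30. Owner pays £276.30; OOP now £2,012.10.
Claim 4 (£6,526): 30% coinsurance on £6,526 = £1,957.80. Owner owes £1,957.80 (running OOP £3,969.90).
Claim 5 (£5,120): 30% coinsurance on £5,120 = £1,536. OOP would hit £5,505.90 > £4,500, so the cap limits the owner to £4,500 − £3,969.90 = £530.10.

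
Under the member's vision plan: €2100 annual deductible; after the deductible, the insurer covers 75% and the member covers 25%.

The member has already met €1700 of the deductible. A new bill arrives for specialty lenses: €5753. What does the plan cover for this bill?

€4014.75

Deductible still to meet: €2100 − €1700 = €400.
The remaining €5353 (= €5753 − €400) moves to coinsurance.
Coinsurance: €5353 × 25% = €1338.25.
So the member owes €400 + €1338.25 = €1738.25.
The plan picks up €5753 − €1738.25 = €4014.75.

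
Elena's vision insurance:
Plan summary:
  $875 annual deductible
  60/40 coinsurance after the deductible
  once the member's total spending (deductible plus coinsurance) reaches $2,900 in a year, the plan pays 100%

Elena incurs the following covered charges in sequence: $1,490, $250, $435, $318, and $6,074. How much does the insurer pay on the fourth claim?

$190.80

Claim 1 — $1,490: $875 finishes the deductible; $615 goes to coinsurance; member's 40% is $246. Member owes $1,121 (running OOP $1,121). Insurer: $1,490 − $1,121 = $369.
Claim 2 — $250: deductible already satisfied, so member's share is 40% × $250 = $100. Member pays $100; OOP now $1,221. Insurer: $250 − $100 = $150.
Claim 3 — $435: deductible met; 40% of $435 = $174. Member owes $174 (running OOP $1,395). Insurer: $435 − $174 = $261.
Claim 4 — $318: deductible met; 40% of $318 = $127.20. Member owes $127.20 (running OOP $1,522.20). Insurer: $318 − $127.20 = $190.80.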